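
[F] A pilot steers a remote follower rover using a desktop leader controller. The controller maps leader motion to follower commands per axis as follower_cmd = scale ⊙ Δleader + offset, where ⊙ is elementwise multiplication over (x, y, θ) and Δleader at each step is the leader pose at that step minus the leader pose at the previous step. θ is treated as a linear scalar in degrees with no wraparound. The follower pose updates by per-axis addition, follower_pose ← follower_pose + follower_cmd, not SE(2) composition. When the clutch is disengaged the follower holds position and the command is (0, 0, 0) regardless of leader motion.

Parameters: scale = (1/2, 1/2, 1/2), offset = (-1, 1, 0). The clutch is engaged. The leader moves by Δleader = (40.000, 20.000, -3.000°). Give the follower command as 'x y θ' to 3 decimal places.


19.000 11.000 -1.500

axis x: 1/2·40.000 + -1 = 19.000
axis y: 1/2·20.000 + 1 = 11.000
axis θ: 1/2·-3.000 + 0 = -1.500


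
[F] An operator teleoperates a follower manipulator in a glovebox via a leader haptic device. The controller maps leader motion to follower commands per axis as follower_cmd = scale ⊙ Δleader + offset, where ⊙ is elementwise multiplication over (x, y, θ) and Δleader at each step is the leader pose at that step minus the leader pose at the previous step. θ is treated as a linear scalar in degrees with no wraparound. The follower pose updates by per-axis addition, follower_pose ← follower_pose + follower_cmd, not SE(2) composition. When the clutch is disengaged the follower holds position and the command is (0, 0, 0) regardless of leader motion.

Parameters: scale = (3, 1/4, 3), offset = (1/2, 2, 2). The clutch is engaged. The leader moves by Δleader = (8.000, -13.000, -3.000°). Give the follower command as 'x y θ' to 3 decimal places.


axis x: 3·8.000 + 1/2 = 24.500
axis y: 1/4·-13.000 + 2 = -1.250
axis θ: 3·-3.000 + 2 = -7.000

24.500 -1.250 -7.000


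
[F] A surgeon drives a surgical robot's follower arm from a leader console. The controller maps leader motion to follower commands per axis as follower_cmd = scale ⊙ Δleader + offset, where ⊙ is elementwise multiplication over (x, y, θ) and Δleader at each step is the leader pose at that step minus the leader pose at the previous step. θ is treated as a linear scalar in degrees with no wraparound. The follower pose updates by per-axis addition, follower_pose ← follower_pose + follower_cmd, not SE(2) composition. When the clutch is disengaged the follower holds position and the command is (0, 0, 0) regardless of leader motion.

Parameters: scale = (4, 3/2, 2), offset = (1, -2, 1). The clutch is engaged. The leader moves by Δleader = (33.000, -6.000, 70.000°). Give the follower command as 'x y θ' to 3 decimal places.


133.000 -11.000 141.000

axis x: 4·33.000 + 1 = 133.000
axis y: 3/2·-6.000 + -2 = -11.000
axis θ: 2·70.000 + 1 = 141.000


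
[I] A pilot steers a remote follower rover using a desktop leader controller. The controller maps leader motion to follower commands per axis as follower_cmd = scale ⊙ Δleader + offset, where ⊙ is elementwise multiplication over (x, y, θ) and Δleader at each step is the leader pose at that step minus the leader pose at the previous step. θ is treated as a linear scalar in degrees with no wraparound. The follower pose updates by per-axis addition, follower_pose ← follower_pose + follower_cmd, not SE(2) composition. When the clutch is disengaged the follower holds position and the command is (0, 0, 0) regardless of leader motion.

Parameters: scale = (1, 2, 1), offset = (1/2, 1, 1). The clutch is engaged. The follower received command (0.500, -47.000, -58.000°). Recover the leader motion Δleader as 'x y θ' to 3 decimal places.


axis x: (0.500 − 1/2) / (1) = 0.000
axis y: (-47.000 − 1) / (2) = -24.000
axis θ: (-58.000 − 1) / (1) = -59.000

0.000 -24.000 -59.000


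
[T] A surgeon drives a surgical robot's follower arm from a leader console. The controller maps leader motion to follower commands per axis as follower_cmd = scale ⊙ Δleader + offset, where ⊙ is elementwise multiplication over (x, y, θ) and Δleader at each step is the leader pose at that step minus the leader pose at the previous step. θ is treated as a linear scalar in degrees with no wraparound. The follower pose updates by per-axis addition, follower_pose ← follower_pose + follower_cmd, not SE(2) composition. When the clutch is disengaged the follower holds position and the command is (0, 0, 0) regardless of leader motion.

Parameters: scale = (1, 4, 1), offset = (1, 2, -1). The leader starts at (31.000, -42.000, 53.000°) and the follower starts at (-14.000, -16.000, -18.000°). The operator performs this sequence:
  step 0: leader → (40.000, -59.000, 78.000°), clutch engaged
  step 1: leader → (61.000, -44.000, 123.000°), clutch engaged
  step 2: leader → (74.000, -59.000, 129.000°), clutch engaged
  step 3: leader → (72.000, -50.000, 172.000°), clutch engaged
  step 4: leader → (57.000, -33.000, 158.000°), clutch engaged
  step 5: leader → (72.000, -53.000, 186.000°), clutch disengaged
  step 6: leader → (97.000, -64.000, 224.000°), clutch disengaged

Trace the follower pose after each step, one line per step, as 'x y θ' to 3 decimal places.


-4.000 -82.000 6.000
18.000 -20.000 50.000
32.000 -78.000 55.000
31.000 -40.000 97.000
17.000 30.000 82.000
17.000 30.000 82.000
17.000 30.000 82.000

step 0: Δleader=(9.000, -17.000, 25.000°), engaged; cmd=(10.000, -66.000, 24.000°) → follower=(-4.000, -82.000, 6.000°)
step 1: Δleader=(21.000, 15.000, 45.000°), engaged; cmd=(22.000, 62.000, 44.000°) → follower=(18.000, -20.000, 50.000°)
step 2: Δleader=(13.000, -15.000, 6.000°), engaged; cmd=(14.000, -58.000, 5.000°) → follower=(32.000, -78.000, 55.000°)
step 3: Δleader=(-2.000, 9.000, 43.000°), engaged; cmd=(-1.000, 38.000, 42.000°) → follower=(31.000, -40.000, 97.000°)
step 4: Δleader=(-15.000, 17.000, -14.000°), engaged; cmd=(-14.000, 70.000, -15.000°) → follower=(17.000, 30.000, 82.000°)
step 5: Δleader=(15.000, -20.000, 28.000°), disengaged; cmd=(0,0,0) → follower holds at (17.000, 30.000, 82.000°)
step 6: Δleader=(25.000, -11.000, 38.000°), disengaged; cmd=(0,0,0) → follower holds at (17.000, 30.000, 82.000°)


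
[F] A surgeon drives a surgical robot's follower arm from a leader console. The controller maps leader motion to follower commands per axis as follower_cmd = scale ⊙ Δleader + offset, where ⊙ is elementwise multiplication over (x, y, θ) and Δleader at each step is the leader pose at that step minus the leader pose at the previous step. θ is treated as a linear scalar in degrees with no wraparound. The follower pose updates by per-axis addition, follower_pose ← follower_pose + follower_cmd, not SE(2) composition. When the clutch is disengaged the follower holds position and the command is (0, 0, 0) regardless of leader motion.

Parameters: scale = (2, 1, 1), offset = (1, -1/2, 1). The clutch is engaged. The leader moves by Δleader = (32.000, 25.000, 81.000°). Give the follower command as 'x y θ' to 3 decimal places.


axis x: 2·32.000 + 1 = 65.000
axis y: 1·25.000 + -1/2 = 24.500
axis θ: 1·81.000 + 1 = 82.000

65.000 24.500 82.000


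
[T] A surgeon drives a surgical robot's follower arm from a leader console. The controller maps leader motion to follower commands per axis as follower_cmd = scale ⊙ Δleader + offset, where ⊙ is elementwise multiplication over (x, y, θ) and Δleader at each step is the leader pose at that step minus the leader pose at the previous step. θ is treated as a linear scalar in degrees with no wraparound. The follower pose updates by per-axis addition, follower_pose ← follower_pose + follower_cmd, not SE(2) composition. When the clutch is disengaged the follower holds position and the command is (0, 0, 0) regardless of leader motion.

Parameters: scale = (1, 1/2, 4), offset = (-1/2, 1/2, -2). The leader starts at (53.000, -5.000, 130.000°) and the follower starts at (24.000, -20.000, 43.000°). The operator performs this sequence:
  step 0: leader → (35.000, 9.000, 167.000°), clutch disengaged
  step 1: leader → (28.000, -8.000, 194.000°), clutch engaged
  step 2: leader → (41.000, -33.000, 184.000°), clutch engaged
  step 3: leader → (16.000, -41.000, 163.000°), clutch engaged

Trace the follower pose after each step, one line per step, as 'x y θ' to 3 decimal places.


step 0: Δleader=(-18.000, 14.000, 37.000°), disengaged; cmd=(0,0,0) → follower holds at (24.000, -20.000, 43.000°)
step 1: Δleader=(-7.000, -17.000, 27.000°), engaged; cmd=(-7.500, -8.000, 106.000°) → follower=(16.500, -28.000, 149.000°)
step 2: Δleader=(13.000, -25.000, -10.000°), engaged; cmd=(12.500, -12.000, -42.000°) → follower=(29.000, -40.000, 107.000°)
step 3: Δleader=(-25.000, -8.000, -21.000°), engaged; cmd=(-25.500, -3.500, -86.000°) → follower=(3.500, -43.500, 21.000°)

24.000 -20.000 43.000
16.500 -28.000 149.000
29.000 -40.000 107.000
3.500 -43.500 21.000


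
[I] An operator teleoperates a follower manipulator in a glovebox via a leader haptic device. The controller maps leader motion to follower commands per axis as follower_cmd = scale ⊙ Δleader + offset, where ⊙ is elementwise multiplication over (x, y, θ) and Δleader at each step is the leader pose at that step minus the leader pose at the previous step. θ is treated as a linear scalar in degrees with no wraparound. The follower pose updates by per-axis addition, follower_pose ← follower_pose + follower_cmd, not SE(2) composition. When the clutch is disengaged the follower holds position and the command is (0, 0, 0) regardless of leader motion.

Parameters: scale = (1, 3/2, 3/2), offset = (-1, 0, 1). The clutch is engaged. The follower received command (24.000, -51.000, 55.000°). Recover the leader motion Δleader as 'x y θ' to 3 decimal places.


25.000 -34.000 36.000

axis x: (24.000 − -1) / (1) = 25.000
axis y: (-51.000 − 0) / (3/2) = -34.000
axis θ: (55.000 − 1) / (3/2) = 36.000


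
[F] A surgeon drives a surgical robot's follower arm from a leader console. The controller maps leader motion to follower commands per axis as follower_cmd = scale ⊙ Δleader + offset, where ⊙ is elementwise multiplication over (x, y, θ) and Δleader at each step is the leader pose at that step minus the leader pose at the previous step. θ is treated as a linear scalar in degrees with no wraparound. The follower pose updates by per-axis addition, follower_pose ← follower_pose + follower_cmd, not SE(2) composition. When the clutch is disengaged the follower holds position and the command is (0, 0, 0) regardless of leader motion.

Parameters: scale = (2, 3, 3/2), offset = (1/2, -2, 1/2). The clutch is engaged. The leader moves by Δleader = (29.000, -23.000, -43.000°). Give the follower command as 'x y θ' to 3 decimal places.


axis x: 2·29.000 + 1/2 = 58.500
axis y: 3·-23.000 + -2 = -71.000
axis θ: 3/2·-43.000 + 1/2 = -64.000

58.500 -71.000 -64.000


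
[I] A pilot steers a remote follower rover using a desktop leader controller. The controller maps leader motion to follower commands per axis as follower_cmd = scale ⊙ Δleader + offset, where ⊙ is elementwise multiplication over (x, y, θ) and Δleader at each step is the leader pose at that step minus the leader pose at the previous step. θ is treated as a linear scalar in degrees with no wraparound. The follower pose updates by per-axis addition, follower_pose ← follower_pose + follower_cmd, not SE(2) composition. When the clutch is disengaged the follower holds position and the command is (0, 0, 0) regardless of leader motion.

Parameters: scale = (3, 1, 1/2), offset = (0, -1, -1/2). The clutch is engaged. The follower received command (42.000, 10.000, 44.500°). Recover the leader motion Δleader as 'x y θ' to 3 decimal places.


14.000 11.000 90.000

axis x: (42.000 − 0) / (3) = 14.000
axis y: (10.000 − -1) / (1) = 11.000
axis θ: (44.500 − -1/2) / (1/2) = 90.000


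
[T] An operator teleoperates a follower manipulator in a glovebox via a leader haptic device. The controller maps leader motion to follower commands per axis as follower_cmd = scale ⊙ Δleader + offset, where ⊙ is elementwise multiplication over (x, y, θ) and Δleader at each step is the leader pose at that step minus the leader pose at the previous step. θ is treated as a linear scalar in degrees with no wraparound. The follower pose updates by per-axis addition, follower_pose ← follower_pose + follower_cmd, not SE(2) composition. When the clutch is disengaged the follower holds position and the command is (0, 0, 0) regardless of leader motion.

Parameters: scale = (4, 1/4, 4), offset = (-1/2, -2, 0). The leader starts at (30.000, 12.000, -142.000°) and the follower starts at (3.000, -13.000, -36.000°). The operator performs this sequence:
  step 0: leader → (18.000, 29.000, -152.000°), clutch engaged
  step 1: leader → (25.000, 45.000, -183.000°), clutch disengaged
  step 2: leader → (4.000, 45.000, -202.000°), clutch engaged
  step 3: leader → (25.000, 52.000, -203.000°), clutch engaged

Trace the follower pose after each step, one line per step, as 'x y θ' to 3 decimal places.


-45.500 -10.750 -76.000
-45.500 -10.750 -76.000
-130.000 -12.750 -152.000
-46.500 -13.000 -156.000

step 0: Δleader=(-12.000, 17.000, -10.000°), engaged; cmd=(-48.500, 2.250, -40.000°) → follower=(-45.500, -10.750, -76.000°)
step 1: Δleader=(7.000, 16.000, -31.000°), disengaged; cmd=(0,0,0) → follower holds at (-45.500, -10.750, -76.000°)
step 2: Δleader=(-21.000, 0.000, -19.000°), engaged; cmd=(-84.500, -2.000, -76.000°) → follower=(-130.000, -12.750, -152.000°)
step 3: Δleader=(21.000, 7.000, -1.000°), engaged; cmd=(83.500, -0.250, -4.000°) → follower=(-46.500, -13.000, -156.000°)


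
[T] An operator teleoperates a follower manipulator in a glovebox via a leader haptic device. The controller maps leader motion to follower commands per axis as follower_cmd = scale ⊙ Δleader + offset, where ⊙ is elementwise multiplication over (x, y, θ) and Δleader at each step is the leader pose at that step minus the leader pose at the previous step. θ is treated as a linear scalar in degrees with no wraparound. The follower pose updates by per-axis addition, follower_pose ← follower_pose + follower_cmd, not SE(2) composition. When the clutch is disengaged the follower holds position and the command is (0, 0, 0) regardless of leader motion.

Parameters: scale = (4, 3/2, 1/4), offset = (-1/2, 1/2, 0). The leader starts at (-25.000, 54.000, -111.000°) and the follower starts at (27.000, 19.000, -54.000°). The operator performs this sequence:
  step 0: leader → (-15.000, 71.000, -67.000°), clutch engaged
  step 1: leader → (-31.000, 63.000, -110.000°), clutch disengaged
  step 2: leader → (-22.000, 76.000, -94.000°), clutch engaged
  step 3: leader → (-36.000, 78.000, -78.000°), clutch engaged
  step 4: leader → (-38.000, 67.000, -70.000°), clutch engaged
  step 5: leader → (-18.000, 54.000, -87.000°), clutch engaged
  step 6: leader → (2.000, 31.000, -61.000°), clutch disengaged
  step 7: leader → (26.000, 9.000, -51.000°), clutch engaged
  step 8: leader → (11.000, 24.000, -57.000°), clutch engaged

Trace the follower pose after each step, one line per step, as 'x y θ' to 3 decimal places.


66.500 45.000 -43.000
66.500 45.000 -43.000
102.000 65.000 -39.000
45.500 68.500 -35.000
37.000 52.500 -33.000
116.500 33.500 -37.250
116.500 33.500 -37.250
212.000 1.000 -34.750
151.500 24.000 -36.250

step 0: Δleader=(10.000, 17.000, 44.000°), engaged; cmd=(39.500, 26.000, 11.000°) → follower=(66.500, 45.000, -43.000°)
step 1: Δleader=(-16.000, -8.000, -43.000°), disengaged; cmd=(0,0,0) → follower holds at (66.500, 45.000, -43.000°)
step 2: Δleader=(9.000, 13.000, 16.000°), engaged; cmd=(35.500, 20.000, 4.000°) → follower=(102.000, 65.000, -39.000°)
step 3: Δleader=(-14.000, 2.000, 16.000°), engaged; cmd=(-56.500, 3.500, 4.000°) → follower=(45.500, 68.500, -35.000°)
step 4: Δleader=(-2.000, -11.000, 8.000°), engaged; cmd=(-8.500, -16.000, 2.000°) → follower=(37.000, 52.500, -33.000°)
step 5: Δleader=(20.000, -13.000, -17.000°), engaged; cmd=(79.500, -19.000, -4.250°) → follower=(116.500, 33.500, -37.250°)
step 6: Δleader=(20.000, -23.000, 26.000°), disengaged; cmd=(0,0,0) → follower holds at (116.500, 33.500, -37.250°)
step 7: Δleader=(24.000, -22.000, 10.000°), engaged; cmd=(95.500, -32.500, 2.500°) → follower=(212.000, 1.000, -34.750°)
step 8: Δleader=(-15.000, 15.000, -6.000°), engaged; cmd=(-60.500, 23.000, -1.500°) → follower=(151.500, 24.000, -36.250°)


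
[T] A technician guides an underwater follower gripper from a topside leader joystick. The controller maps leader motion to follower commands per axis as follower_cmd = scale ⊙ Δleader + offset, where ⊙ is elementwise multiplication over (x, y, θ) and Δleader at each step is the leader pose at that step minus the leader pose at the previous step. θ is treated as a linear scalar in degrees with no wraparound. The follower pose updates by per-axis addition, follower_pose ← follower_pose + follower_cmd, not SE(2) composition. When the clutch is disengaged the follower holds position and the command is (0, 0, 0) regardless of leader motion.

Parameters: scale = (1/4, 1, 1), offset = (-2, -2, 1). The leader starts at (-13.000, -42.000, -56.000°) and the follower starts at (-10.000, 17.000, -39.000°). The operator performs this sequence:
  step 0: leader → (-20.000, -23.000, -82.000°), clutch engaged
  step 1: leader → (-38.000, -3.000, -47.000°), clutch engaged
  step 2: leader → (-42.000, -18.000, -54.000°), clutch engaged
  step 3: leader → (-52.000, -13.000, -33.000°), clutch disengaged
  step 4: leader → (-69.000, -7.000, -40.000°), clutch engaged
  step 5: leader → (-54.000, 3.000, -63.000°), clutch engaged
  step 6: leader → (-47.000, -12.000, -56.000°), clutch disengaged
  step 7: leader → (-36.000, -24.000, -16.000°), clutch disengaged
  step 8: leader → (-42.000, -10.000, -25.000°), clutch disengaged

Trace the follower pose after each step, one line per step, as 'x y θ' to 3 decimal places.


-13.750 34.000 -64.000
-20.250 52.000 -28.000
-23.250 35.000 -34.000
-23.250 35.000 -34.000
-29.500 39.000 -40.000
-27.750 47.000 -62.000
-27.750 47.000 -62.000
-27.750 47.000 -62.000
-27.750 47.000 -62.000

step 0: Δleader=(-7.000, 19.000, -26.000°), engaged; cmd=(-3.750, 17.000, -25.000°) → follower=(-13.750, 34.000, -64.000°)
step 1: Δleader=(-18.000, 20.000, 35.000°), engaged; cmd=(-6.500, 18.000, 36.000°) → follower=(-20.250, 52.000, -28.000°)
step 2: Δleader=(-4.000, -15.000, -7.000°), engaged; cmd=(-3.000, -17.000, -6.000°) → follower=(-23.250, 35.000, -34.000°)
step 3: Δleader=(-10.000, 5.000, 21.000°), disengaged; cmd=(0,0,0) → follower holds at (-23.250, 35.000, -34.000°)
step 4: Δleader=(-17.000, 6.000, -7.000°), engaged; cmd=(-6.250, 4.000, -6.000°) → follower=(-29.500, 39.000, -40.000°)
step 5: Δleader=(15.000, 10.000, -23.000°), engaged; cmd=(1.750, 8.000, -22.000°) → follower=(-27.750, 47.000, -62.000°)
step 6: Δleader=(7.000, -15.000, 7.000°), disengaged; cmd=(0,0,0) → follower holds at (-27.750, 47.000, -62.000°)
step 7: Δleader=(11.000, -12.000, 40.000°), disengaged; cmd=(0,0,0) → follower holds at (-27.750, 47.000, -62.000°)
step 8: Δleader=(-6.000, 14.000, -9.000°), disengaged; cmd=(0,0,0) → follower holds at (-27.750, 47.000, -62.000°)


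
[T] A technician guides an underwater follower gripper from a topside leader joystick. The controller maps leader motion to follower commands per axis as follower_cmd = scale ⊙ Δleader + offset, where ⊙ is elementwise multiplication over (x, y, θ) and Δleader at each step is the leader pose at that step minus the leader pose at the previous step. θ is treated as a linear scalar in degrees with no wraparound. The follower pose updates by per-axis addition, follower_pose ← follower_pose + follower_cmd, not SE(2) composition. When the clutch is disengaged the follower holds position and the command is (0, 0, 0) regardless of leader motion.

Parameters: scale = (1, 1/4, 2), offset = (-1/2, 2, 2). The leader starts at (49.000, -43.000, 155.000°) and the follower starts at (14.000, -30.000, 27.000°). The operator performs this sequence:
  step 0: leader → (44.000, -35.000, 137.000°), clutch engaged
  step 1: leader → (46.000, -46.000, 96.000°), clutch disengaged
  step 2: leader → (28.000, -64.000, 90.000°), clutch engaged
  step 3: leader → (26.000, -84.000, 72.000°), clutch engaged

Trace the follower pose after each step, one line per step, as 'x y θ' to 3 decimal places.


step 0: Δleader=(-5.000, 8.000, -18.000°), engaged; cmd=(-5.500, 4.000, -34.000°) → follower=(8.500, -26.000, -7.000°)
step 1: Δleader=(2.000, -11.000, -41.000°), disengaged; cmd=(0,0,0) → follower holds at (8.500, -26.000, -7.000°)
step 2: Δleader=(-18.000, -18.000, -6.000°), engaged; cmd=(-18.500, -2.500, -10.000°) → follower=(-10.000, -28.500, -17.000°)
step 3: Δleader=(-2.000, -20.000, -18.000°), engaged; cmd=(-2.500, -3.000, -34.000°) → follower=(-12.500, -31.500, -51.000°)

8.500 -26.000 -7.000
8.500 -26.000 -7.000
-10.000 -28.500 -17.000
-12.500 -31.500 -51.000


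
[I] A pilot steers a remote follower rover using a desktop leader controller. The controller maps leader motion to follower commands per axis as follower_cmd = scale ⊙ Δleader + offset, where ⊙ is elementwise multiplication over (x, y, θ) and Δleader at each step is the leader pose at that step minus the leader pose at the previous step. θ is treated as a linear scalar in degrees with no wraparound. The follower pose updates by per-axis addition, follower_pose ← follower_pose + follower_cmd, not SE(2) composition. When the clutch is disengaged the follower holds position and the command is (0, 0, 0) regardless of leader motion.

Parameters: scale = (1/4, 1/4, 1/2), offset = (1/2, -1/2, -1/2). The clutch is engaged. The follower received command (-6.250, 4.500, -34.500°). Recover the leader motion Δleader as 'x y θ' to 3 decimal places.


-27.000 20.000 -68.000

axis x: (-6.250 − 1/2) / (1/4) = -27.000
axis y: (4.500 − -1/2) / (1/4) = 20.000
axis θ: (-34.500 − -1/2) / (1/2) = -68.000


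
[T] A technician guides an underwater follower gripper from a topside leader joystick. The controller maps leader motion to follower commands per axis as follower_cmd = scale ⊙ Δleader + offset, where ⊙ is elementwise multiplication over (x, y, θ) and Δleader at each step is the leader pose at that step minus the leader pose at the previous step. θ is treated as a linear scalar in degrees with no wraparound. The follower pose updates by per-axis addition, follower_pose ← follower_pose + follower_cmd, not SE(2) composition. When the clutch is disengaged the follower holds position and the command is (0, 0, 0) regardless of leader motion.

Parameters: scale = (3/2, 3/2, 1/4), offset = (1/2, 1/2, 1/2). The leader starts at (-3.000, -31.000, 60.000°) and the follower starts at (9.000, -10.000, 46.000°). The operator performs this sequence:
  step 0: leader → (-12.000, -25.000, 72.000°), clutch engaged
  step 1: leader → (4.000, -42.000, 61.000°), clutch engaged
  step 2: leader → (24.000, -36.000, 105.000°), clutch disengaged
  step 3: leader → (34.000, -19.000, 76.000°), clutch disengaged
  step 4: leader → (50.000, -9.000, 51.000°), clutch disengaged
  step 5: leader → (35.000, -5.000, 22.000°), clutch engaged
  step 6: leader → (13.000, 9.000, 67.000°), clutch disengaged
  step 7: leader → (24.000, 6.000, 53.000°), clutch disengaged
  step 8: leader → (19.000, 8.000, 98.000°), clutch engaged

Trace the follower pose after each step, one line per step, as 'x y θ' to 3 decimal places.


-4.000 -0.500 49.500
20.500 -25.500 47.250
20.500 -25.500 47.250
20.500 -25.500 47.250
20.500 -25.500 47.250
-1.500 -19.000 40.500
-1.500 -19.000 40.500
-1.500 -19.000 40.500
-8.500 -15.500 52.250

step 0: Δleader=(-9.000, 6.000, 12.000°), engaged; cmd=(-13.000, 9.500, 3.500°) → follower=(-4.000, -0.500, 49.500°)
step 1: Δleader=(16.000, -17.000, -11.000°), engaged; cmd=(24.500, -25.000, -2.250°) → follower=(20.500, -25.500, 47.250°)
step 2: Δleader=(20.000, 6.000, 44.000°), disengaged; cmd=(0,0,0) → follower holds at (20.500, -25.500, 47.250°)
step 3: Δleader=(10.000, 17.000, -29.000°), disengaged; cmd=(0,0,0) → follower holds at (20.500, -25.500, 47.250°)
step 4: Δleader=(16.000, 10.000, -25.000°), disengaged; cmd=(0,0,0) → follower holds at (20.500, -25.500, 47.250°)
step 5: Δleader=(-15.000, 4.000, -29.000°), engaged; cmd=(-22.000, 6.500, -6.750°) → follower=(-1.500, -19.000, 40.500°)
step 6: Δleader=(-22.000, 14.000, 45.000°), disengaged; cmd=(0,0,0) → follower holds at (-1.500, -19.000, 40.500°)
step 7: Δleader=(11.000, -3.000, -14.000°), disengaged; cmd=(0,0,0) → follower holds at (-1.500, -19.000, 40.500°)
step 8: Δleader=(-5.000, 2.000, 45.000°), engaged; cmd=(-7.000, 3.500, 11.750°) → follower=(-8.500, -15.500, 52.250°)


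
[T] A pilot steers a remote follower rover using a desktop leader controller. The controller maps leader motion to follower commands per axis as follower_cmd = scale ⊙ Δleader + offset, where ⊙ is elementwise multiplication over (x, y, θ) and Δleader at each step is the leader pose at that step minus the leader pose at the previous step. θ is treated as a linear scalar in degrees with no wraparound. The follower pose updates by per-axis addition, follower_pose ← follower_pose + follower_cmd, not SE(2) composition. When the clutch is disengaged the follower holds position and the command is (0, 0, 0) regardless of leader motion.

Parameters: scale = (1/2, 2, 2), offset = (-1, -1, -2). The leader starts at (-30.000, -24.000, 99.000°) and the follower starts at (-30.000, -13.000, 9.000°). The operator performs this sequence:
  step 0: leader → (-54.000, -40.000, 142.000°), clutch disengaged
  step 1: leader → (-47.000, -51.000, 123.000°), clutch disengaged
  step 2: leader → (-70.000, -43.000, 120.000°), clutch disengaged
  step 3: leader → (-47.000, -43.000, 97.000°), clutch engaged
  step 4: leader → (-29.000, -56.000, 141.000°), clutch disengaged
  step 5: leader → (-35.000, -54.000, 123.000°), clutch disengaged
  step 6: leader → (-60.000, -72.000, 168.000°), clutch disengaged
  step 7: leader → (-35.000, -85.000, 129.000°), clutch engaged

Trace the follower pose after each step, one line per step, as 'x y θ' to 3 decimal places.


-30.000 -13.000 9.000
-30.000 -13.000 9.000
-30.000 -13.000 9.000
-19.500 -14.000 -39.000
-19.500 -14.000 -39.000
-19.500 -14.000 -39.000
-19.500 -14.000 -39.000
-8.000 -41.000 -119.000

step 0: Δleader=(-24.000, -16.000, 43.000°), disengaged; cmd=(0,0,0) → follower holds at (-30.000, -13.000, 9.000°)
step 1: Δleader=(7.000, -11.000, -19.000°), disengaged; cmd=(0,0,0) → follower holds at (-30.000, -13.000, 9.000°)
step 2: Δleader=(-23.000, 8.000, -3.000°), disengaged; cmd=(0,0,0) → follower holds at (-30.000, -13.000, 9.000°)
step 3: Δleader=(23.000, 0.000, -23.000°), engaged; cmd=(10.500, -1.000, -48.000°) → follower=(-19.500, -14.000, -39.000°)
step 4: Δleader=(18.000, -13.000, 44.000°), disengaged; cmd=(0,0,0) → follower holds at (-19.500, -14.000, -39.000°)
step 5: Δleader=(-6.000, 2.000, -18.000°), disengaged; cmd=(0,0,0) → follower holds at (-19.500, -14.000, -39.000°)
step 6: Δleader=(-25.000, -18.000, 45.000°), disengaged; cmd=(0,0,0) → follower holds at (-19.500, -14.000, -39.000°)
step 7: Δleader=(25.000, -13.000, -39.000°), engaged; cmd=(11.500, -27.000, -80.000°) → follower=(-8.000, -41.000, -119.000°)


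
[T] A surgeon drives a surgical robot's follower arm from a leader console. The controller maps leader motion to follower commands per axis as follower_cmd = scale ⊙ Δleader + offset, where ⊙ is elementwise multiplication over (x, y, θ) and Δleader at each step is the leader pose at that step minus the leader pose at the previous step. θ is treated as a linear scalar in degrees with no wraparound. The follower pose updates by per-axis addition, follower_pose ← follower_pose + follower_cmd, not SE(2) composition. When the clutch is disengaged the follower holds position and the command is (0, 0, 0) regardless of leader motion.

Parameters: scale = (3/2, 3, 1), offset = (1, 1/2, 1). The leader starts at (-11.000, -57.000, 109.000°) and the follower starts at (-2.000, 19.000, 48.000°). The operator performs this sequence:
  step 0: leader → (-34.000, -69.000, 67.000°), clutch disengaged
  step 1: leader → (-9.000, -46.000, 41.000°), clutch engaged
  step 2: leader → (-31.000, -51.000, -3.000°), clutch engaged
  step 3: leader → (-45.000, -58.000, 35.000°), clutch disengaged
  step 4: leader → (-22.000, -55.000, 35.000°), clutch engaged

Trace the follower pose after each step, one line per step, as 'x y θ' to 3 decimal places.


-2.000 19.000 48.000
36.500 88.500 23.000
4.500 74.000 -20.000
4.500 74.000 -20.000
40.000 83.500 -19.000

step 0: Δleader=(-23.000, -12.000, -42.000°), disengaged; cmd=(0,0,0) → follower holds at (-2.000, 19.000, 48.000°)
step 1: Δleader=(25.000, 23.000, -26.000°), engaged; cmd=(38.500, 69.500, -25.000°) → follower=(36.500, 88.500, 23.000°)
step 2: Δleader=(-22.000, -5.000, -44.000°), engaged; cmd=(-32.000, -14.500, -43.000°) → follower=(4.500, 74.000, -20.000°)
step 3: Δleader=(-14.000, -7.000, 38.000°), disengaged; cmd=(0,0,0) → follower holds at (4.500, 74.000, -20.000°)
step 4: Δleader=(23.000, 3.000, 0.000°), engaged; cmd=(35.500, 9.500, 1.000°) → follower=(40.000, 83.500, -19.000°)


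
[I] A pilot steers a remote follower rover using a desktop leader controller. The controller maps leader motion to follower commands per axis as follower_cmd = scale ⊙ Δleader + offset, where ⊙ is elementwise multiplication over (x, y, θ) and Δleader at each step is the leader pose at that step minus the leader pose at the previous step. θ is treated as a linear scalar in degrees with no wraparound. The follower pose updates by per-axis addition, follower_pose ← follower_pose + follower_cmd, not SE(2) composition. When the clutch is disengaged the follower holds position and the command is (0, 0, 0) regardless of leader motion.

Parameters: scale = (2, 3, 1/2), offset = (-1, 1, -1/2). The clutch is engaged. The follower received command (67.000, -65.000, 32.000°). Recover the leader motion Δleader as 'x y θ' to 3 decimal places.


34.000 -22.000 65.000

axis x: (67.000 − -1) / (2) = 34.000
axis y: (-65.000 − 1) / (3) = -22.000
axis θ: (32.000 − -1/2) / (1/2) = 65.000


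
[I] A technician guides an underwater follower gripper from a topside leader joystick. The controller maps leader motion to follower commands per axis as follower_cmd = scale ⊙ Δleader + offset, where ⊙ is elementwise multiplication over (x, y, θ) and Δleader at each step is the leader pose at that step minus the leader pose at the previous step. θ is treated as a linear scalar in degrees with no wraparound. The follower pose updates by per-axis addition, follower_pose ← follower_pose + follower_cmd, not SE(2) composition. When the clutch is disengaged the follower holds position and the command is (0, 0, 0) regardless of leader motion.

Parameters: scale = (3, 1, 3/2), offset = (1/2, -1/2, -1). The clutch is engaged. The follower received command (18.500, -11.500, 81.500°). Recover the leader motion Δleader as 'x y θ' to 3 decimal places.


axis x: (18.500 − 1/2) / (3) = 6.000
axis y: (-11.500 − -1/2) / (1) = -11.000
axis θ: (81.500 − -1) / (3/2) = 55.000

6.000 -11.000 55.000


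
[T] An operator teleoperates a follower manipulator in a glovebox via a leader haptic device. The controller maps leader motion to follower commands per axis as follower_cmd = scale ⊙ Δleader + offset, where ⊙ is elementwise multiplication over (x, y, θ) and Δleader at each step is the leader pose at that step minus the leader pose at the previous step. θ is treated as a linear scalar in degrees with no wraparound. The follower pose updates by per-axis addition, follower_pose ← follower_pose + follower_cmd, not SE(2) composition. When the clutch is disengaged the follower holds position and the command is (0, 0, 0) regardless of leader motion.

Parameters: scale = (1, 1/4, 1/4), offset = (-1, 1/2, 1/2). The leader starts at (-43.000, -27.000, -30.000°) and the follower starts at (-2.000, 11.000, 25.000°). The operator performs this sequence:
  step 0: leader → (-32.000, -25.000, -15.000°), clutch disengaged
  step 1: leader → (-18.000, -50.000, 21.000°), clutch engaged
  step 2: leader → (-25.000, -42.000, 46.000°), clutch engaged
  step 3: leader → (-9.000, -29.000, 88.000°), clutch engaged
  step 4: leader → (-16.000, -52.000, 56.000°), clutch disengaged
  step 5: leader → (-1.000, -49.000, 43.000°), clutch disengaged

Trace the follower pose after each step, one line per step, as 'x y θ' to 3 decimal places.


-2.000 11.000 25.000
11.000 5.250 34.500
3.000 7.750 41.250
18.000 11.500 52.250
18.000 11.500 52.250
18.000 11.500 52.250

step 0: Δleader=(11.000, 2.000, 15.000°), disengaged; cmd=(0,0,0) → follower holds at (-2.000, 11.000, 25.000°)
step 1: Δleader=(14.000, -25.000, 36.000°), engaged; cmd=(13.000, -5.750, 9.500°) → follower=(11.000, 5.250, 34.500°)
step 2: Δleader=(-7.000, 8.000, 25.000°), engaged; cmd=(-8.000, 2.500, 6.750°) → follower=(3.000, 7.750, 41.250°)
step 3: Δleader=(16.000, 13.000, 42.000°), engaged; cmd=(15.000, 3.750, 11.000°) → follower=(18.000, 11.500, 52.250°)
step 4: Δleader=(-7.000, -23.000, -32.000°), disengaged; cmd=(0,0,0) → follower holds at (18.000, 11.500, 52.250°)
step 5: Δleader=(15.000, 3.000, -13.000°), disengaged; cmd=(0,0,0) → follower holds at (18.000, 11.500, 52.250°)


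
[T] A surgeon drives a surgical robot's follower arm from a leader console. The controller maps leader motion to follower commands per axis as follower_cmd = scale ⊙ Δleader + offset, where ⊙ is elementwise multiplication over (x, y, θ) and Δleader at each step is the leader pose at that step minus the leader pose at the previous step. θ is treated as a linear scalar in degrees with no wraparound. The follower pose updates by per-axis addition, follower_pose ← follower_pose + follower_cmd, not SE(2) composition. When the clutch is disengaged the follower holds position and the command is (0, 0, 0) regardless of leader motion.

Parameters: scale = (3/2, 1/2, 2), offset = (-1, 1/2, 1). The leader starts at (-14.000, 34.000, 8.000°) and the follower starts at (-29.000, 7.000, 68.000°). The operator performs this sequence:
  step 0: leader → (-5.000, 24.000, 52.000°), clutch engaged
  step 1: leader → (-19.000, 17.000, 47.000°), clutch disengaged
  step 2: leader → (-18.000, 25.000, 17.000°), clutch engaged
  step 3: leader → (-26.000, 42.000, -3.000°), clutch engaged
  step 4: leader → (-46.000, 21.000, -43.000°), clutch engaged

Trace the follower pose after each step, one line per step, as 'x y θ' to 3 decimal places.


-16.500 2.500 157.000
-16.500 2.500 157.000
-16.000 7.000 98.000
-29.000 16.000 59.000
-60.000 6.000 -20.000

step 0: Δleader=(9.000, -10.000, 44.000°), engaged; cmd=(12.500, -4.500, 89.000°) → follower=(-16.500, 2.500, 157.000°)
step 1: Δleader=(-14.000, -7.000, -5.000°), disengaged; cmd=(0,0,0) → follower holds at (-16.500, 2.500, 157.000°)
step 2: Δleader=(1.000, 8.000, -30.000°), engaged; cmd=(0.500, 4.500, -59.000°) → follower=(-16.000, 7.000, 98.000°)
step 3: Δleader=(-8.000, 17.000, -20.000°), engaged; cmd=(-13.000, 9.000, -39.000°) → follower=(-29.000, 16.000, 59.000°)
step 4: Δleader=(-20.000, -21.000, -40.000°), engaged; cmd=(-31.000, -10.000, -79.000°) → follower=(-60.000, 6.000, -20.000°)


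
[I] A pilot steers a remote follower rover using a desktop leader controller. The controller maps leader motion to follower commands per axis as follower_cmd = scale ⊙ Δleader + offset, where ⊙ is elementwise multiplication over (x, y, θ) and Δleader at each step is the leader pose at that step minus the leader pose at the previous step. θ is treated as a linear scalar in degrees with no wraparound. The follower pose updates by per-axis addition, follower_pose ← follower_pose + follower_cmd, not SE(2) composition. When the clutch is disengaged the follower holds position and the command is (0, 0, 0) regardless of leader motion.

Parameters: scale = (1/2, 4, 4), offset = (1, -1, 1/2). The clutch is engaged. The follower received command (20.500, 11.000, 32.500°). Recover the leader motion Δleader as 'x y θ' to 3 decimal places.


39.000 3.000 8.000

axis x: (20.500 − 1) / (1/2) = 39.000
axis y: (11.000 − -1) / (4) = 3.000
axis θ: (32.500 − 1/2) / (4) = 8.000


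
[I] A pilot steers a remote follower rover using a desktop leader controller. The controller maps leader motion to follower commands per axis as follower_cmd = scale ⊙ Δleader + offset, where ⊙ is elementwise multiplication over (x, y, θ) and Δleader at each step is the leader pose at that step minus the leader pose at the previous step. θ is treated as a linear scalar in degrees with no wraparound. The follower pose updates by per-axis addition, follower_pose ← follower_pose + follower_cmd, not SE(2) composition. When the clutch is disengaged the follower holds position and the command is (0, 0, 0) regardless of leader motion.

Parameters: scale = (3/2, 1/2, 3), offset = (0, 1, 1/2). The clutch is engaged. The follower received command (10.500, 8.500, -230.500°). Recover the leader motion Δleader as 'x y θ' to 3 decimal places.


axis x: (10.500 − 0) / (3/2) = 7.000
axis y: (8.500 − 1) / (1/2) = 15.000
axis θ: (-230.500 − 1/2) / (3) = -77.000

7.000 15.000 -77.000


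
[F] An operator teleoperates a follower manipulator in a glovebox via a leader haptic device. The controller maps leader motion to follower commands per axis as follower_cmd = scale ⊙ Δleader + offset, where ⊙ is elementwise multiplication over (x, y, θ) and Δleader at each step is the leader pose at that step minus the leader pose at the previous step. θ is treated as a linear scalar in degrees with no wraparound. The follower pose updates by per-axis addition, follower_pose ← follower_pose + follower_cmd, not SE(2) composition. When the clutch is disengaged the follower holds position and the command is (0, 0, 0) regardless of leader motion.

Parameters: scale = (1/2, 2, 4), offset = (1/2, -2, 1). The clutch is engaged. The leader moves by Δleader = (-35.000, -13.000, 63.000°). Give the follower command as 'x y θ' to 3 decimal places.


-17.000 -28.000 253.000

axis x: 1/2·-35.000 + 1/2 = -17.000
axis y: 2·-13.000 + -2 = -28.000
axis θ: 4·63.000 + 1 = 253.000


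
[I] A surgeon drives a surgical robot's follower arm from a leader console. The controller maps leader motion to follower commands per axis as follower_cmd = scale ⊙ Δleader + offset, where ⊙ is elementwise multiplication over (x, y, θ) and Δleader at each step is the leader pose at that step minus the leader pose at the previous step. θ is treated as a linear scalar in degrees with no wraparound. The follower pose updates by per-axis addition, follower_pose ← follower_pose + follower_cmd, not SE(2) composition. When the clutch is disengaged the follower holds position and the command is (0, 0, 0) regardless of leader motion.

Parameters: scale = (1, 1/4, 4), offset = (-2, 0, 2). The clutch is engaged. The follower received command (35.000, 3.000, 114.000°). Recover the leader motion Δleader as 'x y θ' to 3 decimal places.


axis x: (35.000 − -2) / (1) = 37.000
axis y: (3.000 − 0) / (1/4) = 12.000
axis θ: (114.000 − 2) / (4) = 28.000

37.000 12.000 28.000


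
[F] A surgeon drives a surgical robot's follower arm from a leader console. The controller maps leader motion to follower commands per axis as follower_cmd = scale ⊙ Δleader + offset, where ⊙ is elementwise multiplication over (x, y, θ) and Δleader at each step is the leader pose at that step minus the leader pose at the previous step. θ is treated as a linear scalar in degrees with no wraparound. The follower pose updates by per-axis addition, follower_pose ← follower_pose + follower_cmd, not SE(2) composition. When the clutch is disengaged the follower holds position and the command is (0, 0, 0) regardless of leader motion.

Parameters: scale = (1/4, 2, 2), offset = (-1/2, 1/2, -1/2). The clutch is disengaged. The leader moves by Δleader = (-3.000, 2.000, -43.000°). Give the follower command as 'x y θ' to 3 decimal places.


clutch disengaged → follower holds; cmd = (0, 0, 0)

0.000 0.000 0.000
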